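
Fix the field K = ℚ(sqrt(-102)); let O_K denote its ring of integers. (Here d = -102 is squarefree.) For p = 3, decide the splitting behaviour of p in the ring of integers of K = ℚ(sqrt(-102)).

d = -102 ≡ 2 (mod 4), so O_K = ℤ[√-102] and disc(K) = 4d = -408.
disc(K) = -408 = 3·(-136), so p = 3 is ramified.

ramifies in O_K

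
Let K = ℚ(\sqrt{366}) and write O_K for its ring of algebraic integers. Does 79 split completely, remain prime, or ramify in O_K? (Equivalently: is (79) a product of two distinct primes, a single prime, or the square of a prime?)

79 splits in O_K

366 mod 4 = 2, hence disc K = 4·366 = 1464 and O_K = ℤ[√366].
79 ∤ 1464, so 79 is unramified.
Euler's criterion: 366^39 mod 79 = 1. Thus (366|79) = 1.
d is a quadratic residue mod p, hence 79 splits in O_K.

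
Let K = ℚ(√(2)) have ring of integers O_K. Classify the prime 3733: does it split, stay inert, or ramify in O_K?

3733 remains inert

2 mod 4 = 2, hence disc K = 4·2 = 8 and O_K = ℤ[√2].
Since gcd(3733, 8) = 1 the prime 3733 does not ramify.
Legendre symbol by Euler's criterion: (2/3733) ≡ 2^1866 ≡ 3732 (mod 3733), i.e. (2/3733) = -1.
Legendre symbol -1 ⇒ 3733 is inert.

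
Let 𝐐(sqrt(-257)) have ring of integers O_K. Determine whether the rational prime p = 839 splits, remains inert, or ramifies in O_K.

remains prime (inert)

-257 mod 4 = 3, hence disc K = 4·(-257) = -1028 and O_K = ℤ[√-257].
disc(K) = -1028 is not divisible by 839; 839 is unramified.
Euler's criterion: (-257)^419 mod 839 = 838. Thus (-257|839) = -1.
(-257/839) = -1, so 839 is inert.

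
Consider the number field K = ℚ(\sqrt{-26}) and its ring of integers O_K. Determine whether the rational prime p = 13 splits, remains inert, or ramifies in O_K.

ramified — (13) = 𝔭²

Since -26 ≢ 1 mod 4, the ring of integers is ℤ[√-26] with discriminant 4·(-26) = -104.
disc(K) = -104 = 13·(-8), so p = 13 is ramified.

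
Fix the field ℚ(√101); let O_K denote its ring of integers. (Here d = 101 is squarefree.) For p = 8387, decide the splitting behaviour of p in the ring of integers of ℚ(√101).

p splits

101 mod 4 = 1, hence disc K = 101 and O_K = ℤ[(1+√101)/2].
disc(K) = 101 is not divisible by 8387; 8387 is unramified.
Euler's criterion: 101^4193 mod 8387 = 1. Thus (101|8387) = 1.
d is a quadratic residue mod p, hence 8387 splits in O_K.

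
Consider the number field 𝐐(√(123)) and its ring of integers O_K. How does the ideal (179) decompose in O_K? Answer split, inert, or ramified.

123 mod 4 = 3, hence disc K = 4·123 = 492 and O_K = ℤ[√123].
disc(K) = 492 is not divisible by 179; 179 is unramified.
Compute (123/179) via Euler: 123^((179-1)/2) mod 179 = 178, so (123/179) = -1.
(123/179) = -1, so 179 is inert.

p is inert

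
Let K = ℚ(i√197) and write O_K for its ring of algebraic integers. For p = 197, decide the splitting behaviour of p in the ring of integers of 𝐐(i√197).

ramified

Since -197 ≢ 1 mod 4, the ring of integers is ℤ[√-197] with discriminant 4·(-197) = -788.
197 divides disc(K) = -788, so 197 ramifies.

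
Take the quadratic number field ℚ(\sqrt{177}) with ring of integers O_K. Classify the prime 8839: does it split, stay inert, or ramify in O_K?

d = 177 ≡ 1 (mod 4), so O_K = ℤ[(1+√177)/2] and disc(K) = d = 177.
disc(K) = 177 is not divisible by 8839; 8839 is unramified.
Compute (177/8839) via Euler: 177^((8839-1)/2) mod 8839 = 1, so (177/8839) = 1.
(177/8839) = 1, so 8839 splits.

8839 splits in O_K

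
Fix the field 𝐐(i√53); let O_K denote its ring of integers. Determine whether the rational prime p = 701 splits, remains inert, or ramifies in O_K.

inert

d = -53 ≡ 3 (mod 4), so O_K = ℤ[√-53] and disc(K) = 4d = -212.
Since gcd(701, -212) = 1 the prime 701 does not ramify.
(-53/701) = 648^350 mod 701 = 700, giving Legendre symbol -1.
Legendre symbol -1 ⇒ 701 is inert.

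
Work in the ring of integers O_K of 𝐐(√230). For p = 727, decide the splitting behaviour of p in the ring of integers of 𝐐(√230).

Since 230 ≢ 1 mod 4, the ring of integers is ℤ[√230] with discriminant 4·230 = 920.
disc(K) = 920 is not divisible by 727; 727 is unramified.
(230/727) = 230^363 mod 727 = 726, giving Legendre symbol -1.
(230/727) = -1, so 727 is inert.

727 remains inert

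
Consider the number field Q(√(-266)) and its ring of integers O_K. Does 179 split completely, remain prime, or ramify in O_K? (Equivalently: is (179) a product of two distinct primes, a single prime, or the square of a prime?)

remains prime (inert)

d = -266 ≡ 2 (mod 4), so O_K = ℤ[√-266] and disc(K) = 4d = -1064.
disc(K) = -1064 is not divisible by 179; 179 is unramified.
Euler's criterion: (-266)^89 mod 179 = 178. Thus (-266|179) = -1.
(-266/179) = -1, so 179 is inert.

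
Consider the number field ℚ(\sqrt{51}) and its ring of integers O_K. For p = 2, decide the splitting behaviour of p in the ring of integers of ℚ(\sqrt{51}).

d = 51 ≡ 3 (mod 4), so O_K = ℤ[√51] and disc(K) = 4d = 204.
2 divides disc(K) = 204, so 2 ramifies.

ramifies in O_K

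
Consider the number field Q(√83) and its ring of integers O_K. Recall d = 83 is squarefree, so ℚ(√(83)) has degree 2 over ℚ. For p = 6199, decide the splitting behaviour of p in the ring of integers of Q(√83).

p splits

d = 83 ≡ 3 (mod 4), so O_K = ℤ[√83] and disc(K) = 4d = 332.
Since gcd(6199, 332) = 1 the prime 6199 does not ramify.
(83/6199) = 83^3099 mod 6199 = 1, giving Legendre symbol 1.
Legendre symbol 1 ⇒ 6199 is split.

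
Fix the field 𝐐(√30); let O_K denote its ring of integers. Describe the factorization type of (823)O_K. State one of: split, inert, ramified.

Since 30 ≢ 1 mod 4, the ring of integers is ℤ[√30] with discriminant 4·30 = 120.
disc(K) = 120 is not divisible by 823; 823 is unramified.
Legendre symbol by Euler's criterion: (30/823) ≡ 30^411 ≡ 1 (mod 823), i.e. (30/823) = 1.
Legendre symbol 1 ⇒ 823 is split.

823 splits in O_K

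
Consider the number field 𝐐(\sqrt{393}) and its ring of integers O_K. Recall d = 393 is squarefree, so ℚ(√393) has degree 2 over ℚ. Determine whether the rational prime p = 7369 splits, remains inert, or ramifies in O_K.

393 mod 4 = 1, hence disc K = 393 and O_K = ℤ[(1+√393)/2].
7369 ∤ 393, so 7369 is unramified.
(393/7369) = 393^3684 mod 7369 = 1, giving Legendre symbol 1.
d is a quadratic residue mod p, hence 7369 splits in O_K.

splits completely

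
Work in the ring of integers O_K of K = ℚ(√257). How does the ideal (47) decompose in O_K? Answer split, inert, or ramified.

257 mod 4 = 1, hence disc K = 257 and O_K = ℤ[(1+√257)/2].
Since gcd(47, 257) = 1 the prime 47 does not ramify.
Legendre symbol by Euler's criterion: (257/47) ≡ 257^23 ≡ 46 (mod 47), i.e. (257/47) = -1.
d is a non-residue mod p, hence 47 remains inert in O_K.

inert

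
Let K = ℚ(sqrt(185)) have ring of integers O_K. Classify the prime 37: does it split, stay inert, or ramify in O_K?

Since 185 ≡ 1 mod 4, the ring of integers is ℤ[(1+√185)/2] with discriminant 185.
disc(K) = 185 = 37·5, so p = 37 is ramified.

ramifies in O_K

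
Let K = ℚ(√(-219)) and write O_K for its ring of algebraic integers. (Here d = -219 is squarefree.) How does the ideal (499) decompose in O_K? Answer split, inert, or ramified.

split

d = -219 ≡ 1 (mod 4), so O_K = ℤ[(1+√-219)/2] and disc(K) = d = -219.
Since gcd(499, -219) = 1 the prime 499 does not ramify.
Euler's criterion: (-219)^249 mod 499 = 1. Thus (-219|499) = 1.
(-219/499) = 1, so 499 splits.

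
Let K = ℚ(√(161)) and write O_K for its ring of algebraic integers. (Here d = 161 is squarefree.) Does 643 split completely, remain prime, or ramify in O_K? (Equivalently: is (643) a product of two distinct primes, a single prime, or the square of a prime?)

splits completely

Since 161 ≡ 1 mod 4, the ring of integers is ℤ[(1+√161)/2] with discriminant 161.
disc(K) = 161 is not divisible by 643; 643 is unramified.
(161/643) = 161^321 mod 643 = 1, giving Legendre symbol 1.
d is a quadratic residue mod p, hence 643 splits in O_K.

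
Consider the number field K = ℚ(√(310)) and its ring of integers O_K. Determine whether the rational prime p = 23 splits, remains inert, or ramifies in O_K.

d = 310 ≡ 2 (mod 4), so O_K = ℤ[√310] and disc(K) = 4d = 1240.
23 ∤ 1240, so 23 is unramified.
Compute (310/23) via Euler: 11^((23-1)/2) mod 23 = 22, so (310/23) = -1.
d is a non-residue mod p, hence 23 remains inert in O_K.

inert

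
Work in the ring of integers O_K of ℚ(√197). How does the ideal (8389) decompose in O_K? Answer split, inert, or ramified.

197 mod 4 = 1, hence disc K = 197 and O_K = ℤ[(1+√197)/2].
disc(K) = 197 is not divisible by 8389; 8389 is unramified.
(197/8389) = 197^4194 mod 8389 = 8388, giving Legendre symbol -1.
(197/8389) = -1, so 8389 is inert.

inert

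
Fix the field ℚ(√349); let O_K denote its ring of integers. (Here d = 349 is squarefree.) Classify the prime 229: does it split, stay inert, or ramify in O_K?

Since 349 ≡ 1 mod 4, the ring of integers is ℤ[(1+√349)/2] with discriminant 349.
disc(K) = 349 is not divisible by 229; 229 is unramified.
Compute (349/229) via Euler: 120^((229-1)/2) mod 229 = 228, so (349/229) = -1.
(349/229) = -1, so 229 is inert.

remains prime (inert)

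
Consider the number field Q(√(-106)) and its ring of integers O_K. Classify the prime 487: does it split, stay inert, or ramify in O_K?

inert — (487) stays prime in O_K

-106 mod 4 = 2, hence disc K = 4·(-106) = -424 and O_K = ℤ[√-106].
487 ∤ -424, so 487 is unramified.
Legendre symbol by Euler's criterion: (-106/487) ≡ (-106)^243 ≡ 486 (mod 487), i.e. (-106/487) = -1.
d is a non-residue mod p, hence 487 remains inert in O_K.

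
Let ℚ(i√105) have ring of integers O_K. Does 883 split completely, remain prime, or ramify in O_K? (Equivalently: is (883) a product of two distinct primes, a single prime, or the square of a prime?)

split — (883) = 𝔭₁𝔭₂ with 𝔭₁ ≠ 𝔭₂

d = -105 ≡ 3 (mod 4), so O_K = ℤ[√-105] and disc(K) = 4d = -420.
disc(K) = -420 is not divisible by 883; 883 is unramified.
Euler's criterion: (-105)^441 mod 883 = 1. Thus (-105|883) = 1.
(-105/883) = 1, so 883 splits.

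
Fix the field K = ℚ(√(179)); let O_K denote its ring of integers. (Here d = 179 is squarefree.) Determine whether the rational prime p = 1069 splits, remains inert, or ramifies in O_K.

inert

d = 179 ≡ 3 (mod 4), so O_K = ℤ[√179] and disc(K) = 4d = 716.
Since gcd(1069, 716) = 1 the prime 1069 does not ramify.
(179/1069) = 179^534 mod 1069 = 1068, giving Legendre symbol -1.
Legendre symbol -1 ⇒ 1069 is inert.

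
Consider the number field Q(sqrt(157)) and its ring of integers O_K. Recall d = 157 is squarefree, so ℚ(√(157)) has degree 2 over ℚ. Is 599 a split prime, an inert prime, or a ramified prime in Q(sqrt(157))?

599 remains inert

d = 157 ≡ 1 (mod 4), so O_K = ℤ[(1+√157)/2] and disc(K) = d = 157.
599 ∤ 157, so 599 is unramified.
Legendre symbol by Euler's criterion: (157/599) ≡ 157^299 ≡ 598 (mod 599), i.e. (157/599) = -1.
d is a non-residue mod p, hence 599 remains inert in O_K.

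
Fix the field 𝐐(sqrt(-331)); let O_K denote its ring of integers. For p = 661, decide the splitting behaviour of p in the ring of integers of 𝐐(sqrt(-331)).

Since -331 ≡ 1 mod 4, the ring of integers is ℤ[(1+√-331)/2] with discriminant -331.
661 ∤ -331, so 661 is unramified.
(-331/661) = 330^330 mod 661 = 660, giving Legendre symbol -1.
(-331/661) = -1, so 661 is inert.

p is inert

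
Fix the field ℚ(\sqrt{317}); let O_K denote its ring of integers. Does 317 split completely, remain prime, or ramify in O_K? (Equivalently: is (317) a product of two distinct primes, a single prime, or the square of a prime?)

317 mod 4 = 1, hence disc K = 317 and O_K = ℤ[(1+√317)/2].
317 divides disc(K) = 317, so 317 ramifies.

ramified — (317) = 𝔭²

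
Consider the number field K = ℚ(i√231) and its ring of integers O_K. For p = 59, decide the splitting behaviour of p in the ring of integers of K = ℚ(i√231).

splits completely

d = -231 ≡ 1 (mod 4), so O_K = ℤ[(1+√-231)/2] and disc(K) = d = -231.
disc(K) = -231 is not divisible by 59; 59 is unramified.
Legendre symbol by Euler's criterion: (-231/59) ≡ (-231)^29 ≡ 1 (mod 59), i.e. (-231/59) = 1.
d is a quadratic residue mod p, hence 59 splits in O_K.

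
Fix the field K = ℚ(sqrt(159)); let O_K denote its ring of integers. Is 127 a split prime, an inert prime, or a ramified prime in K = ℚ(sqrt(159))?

159 mod 4 = 3, hence disc K = 4·159 = 636 and O_K = ℤ[√159].
Since gcd(127, 636) = 1 the prime 127 does not ramify.
(159/127) = 32^63 mod 127 = 1, giving Legendre symbol 1.
(159/127) = 1, so 127 splits.

splits completely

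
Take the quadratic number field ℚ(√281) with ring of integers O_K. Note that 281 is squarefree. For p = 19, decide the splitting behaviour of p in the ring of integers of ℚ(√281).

Since 281 ≡ 1 mod 4, the ring of integers is ℤ[(1+√281)/2] with discriminant 281.
disc(K) = 281 is not divisible by 19; 19 is unramified.
(281/19) = 15^9 mod 19 = 18, giving Legendre symbol -1.
Legendre symbol -1 ⇒ 19 is inert.

19 remains inert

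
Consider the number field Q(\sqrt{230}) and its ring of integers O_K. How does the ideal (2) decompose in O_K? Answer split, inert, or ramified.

Since 230 ≢ 1 mod 4, the ring of integers is ℤ[√230] with discriminant 4·230 = 920.
Ramification test: 2 | 920. The prime 2 ramifies in K.

2 is ramified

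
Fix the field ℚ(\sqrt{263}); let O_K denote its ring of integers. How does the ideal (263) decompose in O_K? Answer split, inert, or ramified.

d = 263 ≡ 3 (mod 4), so O_K = ℤ[√263] and disc(K) = 4d = 1052.
263 divides disc(K) = 1052, so 263 ramifies.

263 is ramified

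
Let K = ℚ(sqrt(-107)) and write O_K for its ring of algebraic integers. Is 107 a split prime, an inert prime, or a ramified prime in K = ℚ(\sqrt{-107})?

ramified

Since -107 ≡ 1 mod 4, the ring of integers is ℤ[(1+√-107)/2] with discriminant -107.
Ramification test: 107 | -107. The prime 107 ramifies in K.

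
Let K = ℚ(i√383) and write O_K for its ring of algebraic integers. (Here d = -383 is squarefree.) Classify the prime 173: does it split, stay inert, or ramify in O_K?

173 splits in O_K

Since -383 ≡ 1 mod 4, the ring of integers is ℤ[(1+√-383)/2] with discriminant -383.
173 ∤ -383, so 173 is unramified.
Euler's criterion: (-383)^86 mod 173 = 1. Thus (-383|173) = 1.
d is a quadratic residue mod p, hence 173 splits in O_K.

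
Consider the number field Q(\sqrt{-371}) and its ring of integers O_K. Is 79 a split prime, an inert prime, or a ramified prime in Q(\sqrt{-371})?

d = -371 ≡ 1 (mod 4), so O_K = ℤ[(1+√-371)/2] and disc(K) = d = -371.
Since gcd(79, -371) = 1 the prime 79 does not ramify.
Compute (-371/79) via Euler: 24^((79-1)/2) mod 79 = 78, so (-371/79) = -1.
Legendre symbol -1 ⇒ 79 is inert.

remains prime (inert)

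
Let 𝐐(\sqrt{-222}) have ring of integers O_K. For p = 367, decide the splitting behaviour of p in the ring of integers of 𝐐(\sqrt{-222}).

Since -222 ≢ 1 mod 4, the ring of integers is ℤ[√-222] with discriminant 4·(-222) = -888.
Since gcd(367, -888) = 1 the prime 367 does not ramify.
Euler's criterion: (-222)^183 mod 367 = 1. Thus (-222|367) = 1.
(-222/367) = 1, so 367 splits.

p splits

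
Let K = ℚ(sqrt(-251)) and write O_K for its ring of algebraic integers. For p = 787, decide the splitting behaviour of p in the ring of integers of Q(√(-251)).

Since -251 ≡ 1 mod 4, the ring of integers is ℤ[(1+√-251)/2] with discriminant -251.
disc(K) = -251 is not divisible by 787; 787 is unramified.
(-251/787) = 536^393 mod 787 = 786, giving Legendre symbol -1.
(-251/787) = -1, so 787 is inert.

inert — (787) stays prime in O_K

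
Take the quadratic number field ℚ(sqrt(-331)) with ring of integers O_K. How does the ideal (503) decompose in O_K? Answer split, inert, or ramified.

split — (503) = 𝔭₁𝔭₂ with 𝔭₁ ≠ 𝔭₂

d = -331 ≡ 1 (mod 4), so O_K = ℤ[(1+√-331)/2] and disc(K) = d = -331.
Since gcd(503, -331) = 1 the prime 503 does not ramify.
Compute (-331/503) via Euler: 172^((503-1)/2) mod 503 = 1, so (-331/503) = 1.
Legendre symbol 1 ⇒ 503 is split.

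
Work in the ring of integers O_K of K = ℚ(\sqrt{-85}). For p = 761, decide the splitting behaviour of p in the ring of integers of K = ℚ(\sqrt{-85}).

Since -85 ≢ 1 mod 4, the ring of integers is ℤ[√-85] with discriminant 4·(-85) = -340.
Since gcd(761, -340) = 1 the prime 761 does not ramify.
(-85/761) = 676^380 mod 761 = 1, giving Legendre symbol 1.
Legendre symbol 1 ⇒ 761 is split.

761 splits in O_K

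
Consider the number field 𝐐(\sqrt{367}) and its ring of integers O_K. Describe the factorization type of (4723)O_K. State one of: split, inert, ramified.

Since 367 ≢ 1 mod 4, the ring of integers is ℤ[√367] with discriminant 4·367 = 1468.
4723 ∤ 1468, so 4723 is unramified.
(367/4723) = 367^2361 mod 4723 = 4722, giving Legendre symbol -1.
d is a non-residue mod p, hence 4723 remains inert in O_K.

p is inert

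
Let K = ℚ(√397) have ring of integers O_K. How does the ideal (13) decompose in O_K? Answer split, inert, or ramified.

Since 397 ≡ 1 mod 4, the ring of integers is ℤ[(1+√397)/2] with discriminant 397.
13 ∤ 397, so 13 is unramified.
Compute (397/13) via Euler: 7^((13-1)/2) mod 13 = 12, so (397/13) = -1.
Legendre symbol -1 ⇒ 13 is inert.

inert — (13) stays prime in O_K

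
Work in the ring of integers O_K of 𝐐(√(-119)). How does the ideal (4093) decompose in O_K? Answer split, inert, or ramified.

inert — (4093) stays prime in O_K

-119 mod 4 = 1, hence disc K = -119 and O_K = ℤ[(1+√-119)/2].
4093 ∤ -119, so 4093 is unramified.
Compute (-119/4093) via Euler: 3974^((4093-1)/2) mod 4093 = 4092, so (-119/4093) = -1.
d is a non-residue mod p, hence 4093 remains inert in O_K.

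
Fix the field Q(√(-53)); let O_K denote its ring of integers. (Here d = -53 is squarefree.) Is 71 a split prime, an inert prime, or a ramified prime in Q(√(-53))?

-53 mod 4 = 3, hence disc K = 4·(-53) = -212 and O_K = ℤ[√-53].
Since gcd(71, -212) = 1 the prime 71 does not ramify.
Compute (-53/71) via Euler: 18^((71-1)/2) mod 71 = 1, so (-53/71) = 1.
(-53/71) = 1, so 71 splits.

p splits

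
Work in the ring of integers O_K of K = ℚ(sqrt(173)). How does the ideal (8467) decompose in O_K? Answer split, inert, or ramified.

splits completely

d = 173 ≡ 1 (mod 4), so O_K = ℤ[(1+√173)/2] and disc(K) = d = 173.
disc(K) = 173 is not divisible by 8467; 8467 is unramified.
Compute (173/8467) via Euler: 173^((8467-1)/2) mod 8467 = 1, so (173/8467) = 1.
d is a quadratic residue mod p, hence 8467 splits in O_K.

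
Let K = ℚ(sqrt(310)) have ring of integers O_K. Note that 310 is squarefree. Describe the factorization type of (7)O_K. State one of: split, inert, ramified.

d = 310 ≡ 2 (mod 4), so O_K = ℤ[√310] and disc(K) = 4d = 1240.
Since gcd(7, 1240) = 1 the prime 7 does not ramify.
Compute (310/7) via Euler: 2^((7-1)/2) mod 7 = 1, so (310/7) = 1.
d is a quadratic residue mod p, hence 7 splits in O_K.

p splits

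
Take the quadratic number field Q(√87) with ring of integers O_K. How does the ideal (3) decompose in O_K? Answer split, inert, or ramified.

ramified

Since 87 ≢ 1 mod 4, the ring of integers is ℤ[√87] with discriminant 4·87 = 348.
Ramification test: 3 | 348. The prime 3 ramifies in K.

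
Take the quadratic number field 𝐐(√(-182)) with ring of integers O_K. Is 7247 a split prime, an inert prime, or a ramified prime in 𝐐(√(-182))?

inert — (7247) stays prime in O_K

d = -182 ≡ 2 (mod 4), so O_K = ℤ[√-182] and disc(K) = 4d = -728.
7247 ∤ -728, so 7247 is unramified.
Legendre symbol by Euler's criterion: (-182/7247) ≡ (-182)^3623 ≡ 7246 (mod 7247), i.e. (-182/7247) = -1.
(-182/7247) = -1, so 7247 is inert.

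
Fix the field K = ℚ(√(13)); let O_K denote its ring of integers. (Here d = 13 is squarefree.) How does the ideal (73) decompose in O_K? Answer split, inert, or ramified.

Since 13 ≡ 1 mod 4, the ring of integers is ℤ[(1+√13)/2] with discriminant 13.
73 ∤ 13, so 73 is unramified.
Euler's criterion: 13^36 mod 73 = 72. Thus (13|73) = -1.
d is a non-residue mod p, hence 73 remains inert in O_K.

remains prime (inert)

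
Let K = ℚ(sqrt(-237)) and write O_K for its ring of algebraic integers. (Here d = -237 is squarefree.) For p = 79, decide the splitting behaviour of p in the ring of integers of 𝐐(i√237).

79 is ramified

-237 mod 4 = 3, hence disc K = 4·(-237) = -948 and O_K = ℤ[√-237].
79 divides disc(K) = -948, so 79 ramifies.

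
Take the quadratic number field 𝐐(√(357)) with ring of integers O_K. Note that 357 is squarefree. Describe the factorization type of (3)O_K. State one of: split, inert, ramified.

Since 357 ≡ 1 mod 4, the ring of integers is ℤ[(1+√357)/2] with discriminant 357.
3 divides disc(K) = 357, so 3 ramifies.

ramified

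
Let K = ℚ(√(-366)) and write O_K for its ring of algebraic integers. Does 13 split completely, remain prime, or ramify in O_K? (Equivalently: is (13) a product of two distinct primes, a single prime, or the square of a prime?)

p is inert

-366 mod 4 = 2, hence disc K = 4·(-366) = -1464 and O_K = ℤ[√-366].
disc(K) = -1464 is not divisible by 13; 13 is unramified.
(-366/13) = 11^6 mod 13 = 12, giving Legendre symbol -1.
Legendre symbol -1 ⇒ 13 is inert.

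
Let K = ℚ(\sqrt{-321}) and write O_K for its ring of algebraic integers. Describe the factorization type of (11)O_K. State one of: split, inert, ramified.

p splits

-321 mod 4 = 3, hence disc K = 4·(-321) = -1284 and O_K = ℤ[√-321].
11 ∤ -1284, so 11 is unramified.
Euler's criterion: (-321)^5 mod 11 = 1. Thus (-321|11) = 1.
Legendre symbol 1 ⇒ 11 is split.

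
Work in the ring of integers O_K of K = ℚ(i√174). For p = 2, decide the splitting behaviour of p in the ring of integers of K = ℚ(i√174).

-174 mod 4 = 2, hence disc K = 4·(-174) = -696 and O_K = ℤ[√-174].
Ramification test: 2 | -696. The prime 2 ramifies in K.

ramified — (2) = 𝔭²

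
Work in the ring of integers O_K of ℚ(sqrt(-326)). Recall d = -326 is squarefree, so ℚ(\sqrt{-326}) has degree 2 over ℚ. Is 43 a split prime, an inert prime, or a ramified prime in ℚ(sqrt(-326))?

Since -326 ≢ 1 mod 4, the ring of integers is ℤ[√-326] with discriminant 4·(-326) = -1304.
disc(K) = -1304 is not divisible by 43; 43 is unramified.
Legendre symbol by Euler's criterion: (-326/43) ≡ (-326)^21 ≡ 42 (mod 43), i.e. (-326/43) = -1.
d is a non-residue mod p, hence 43 remains inert in O_K.

p is inert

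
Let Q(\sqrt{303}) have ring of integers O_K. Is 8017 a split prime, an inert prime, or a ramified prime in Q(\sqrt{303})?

p is inert

303 mod 4 = 3, hence disc K = 4·303 = 1212 and O_K = ℤ[√303].
disc(K) = 1212 is not divisible by 8017; 8017 is unramified.
Euler's criterion: 303^4008 mod 8017 = 8016. Thus (303|8017) = -1.
Legendre symbol -1 ⇒ 8017 is inert.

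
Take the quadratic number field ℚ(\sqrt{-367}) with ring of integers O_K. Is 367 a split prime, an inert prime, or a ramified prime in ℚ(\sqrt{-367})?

367 is ramified

d = -367 ≡ 1 (mod 4), so O_K = ℤ[(1+√-367)/2] and disc(K) = d = -367.
367 divides disc(K) = -367, so 367 ramifies.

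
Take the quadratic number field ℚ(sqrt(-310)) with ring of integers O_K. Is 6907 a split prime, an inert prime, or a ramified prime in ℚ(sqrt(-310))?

split — (6907) = 𝔭₁𝔭₂ with 𝔭₁ ≠ 𝔭₂

Since -310 ≢ 1 mod 4, the ring of integers is ℤ[√-310] with discriminant 4·(-310) = -1240.
Since gcd(6907, -1240) = 1 the prime 6907 does not ramify.
(-310/6907) = 6597^3453 mod 6907 = 1, giving Legendre symbol 1.
Legendre symbol 1 ⇒ 6907 is split.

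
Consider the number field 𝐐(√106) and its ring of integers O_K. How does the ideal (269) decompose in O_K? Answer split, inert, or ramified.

106 mod 4 = 2, hence disc K = 4·106 = 424 and O_K = ℤ[√106].
Since gcd(269, 424) = 1 the prime 269 does not ramify.
Euler's criterion: 106^134 mod 269 = 268. Thus (106|269) = -1.
(106/269) = -1, so 269 is inert.

p is inert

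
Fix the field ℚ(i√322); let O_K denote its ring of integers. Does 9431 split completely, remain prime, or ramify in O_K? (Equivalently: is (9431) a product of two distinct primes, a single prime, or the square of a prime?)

9431 remains inert

-322 mod 4 = 2, hence disc K = 4·(-322) = -1288 and O_K = ℤ[√-322].
9431 ∤ -1288, so 9431 is unramified.
(-322/9431) = 9109^4715 mod 9431 = 9430, giving Legendre symbol -1.
(-322/9431) = -1, so 9431 is inert.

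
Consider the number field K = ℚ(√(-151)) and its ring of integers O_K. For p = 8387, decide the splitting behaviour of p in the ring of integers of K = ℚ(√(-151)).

remains prime (inert)

Since -151 ≡ 1 mod 4, the ring of integers is ℤ[(1+√-151)/2] with discriminant -151.
disc(K) = -151 is not divisible by 8387; 8387 is unramified.
(-151/8387) = 8236^4193 mod 8387 = 8386, giving Legendre symbol -1.
d is a non-residue mod p, hence 8387 remains inert in O_K.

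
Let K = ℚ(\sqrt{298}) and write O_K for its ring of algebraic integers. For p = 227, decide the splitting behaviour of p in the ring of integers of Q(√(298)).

splits completely

d = 298 ≡ 2 (mod 4), so O_K = ℤ[√298] and disc(K) = 4d = 1192.
227 ∤ 1192, so 227 is unramified.
(298/227) = 71^113 mod 227 = 1, giving Legendre symbol 1.
(298/227) = 1, so 227 splits.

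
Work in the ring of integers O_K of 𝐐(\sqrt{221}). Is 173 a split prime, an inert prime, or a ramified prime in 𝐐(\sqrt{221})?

221 mod 4 = 1, hence disc K = 221 and O_K = ℤ[(1+√221)/2].
disc(K) = 221 is not divisible by 173; 173 is unramified.
(221/173) = 48^86 mod 173 = 172, giving Legendre symbol -1.
(221/173) = -1, so 173 is inert.

remains prime (inert)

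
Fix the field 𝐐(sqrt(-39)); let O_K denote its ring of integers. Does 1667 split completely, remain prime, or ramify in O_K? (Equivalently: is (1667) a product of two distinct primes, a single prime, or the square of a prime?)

inert

-39 mod 4 = 1, hence disc K = -39 and O_K = ℤ[(1+√-39)/2].
Since gcd(1667, -39) = 1 the prime 1667 does not ramify.
Euler's criterion: (-39)^833 mod 1667 = 1666. Thus (-39|1667) = -1.
(-39/1667) = -1, so 1667 is inert.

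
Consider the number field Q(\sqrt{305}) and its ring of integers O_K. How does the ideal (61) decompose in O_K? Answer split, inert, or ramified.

ramifies in O_K

Since 305 ≡ 1 mod 4, the ring of integers is ℤ[(1+√305)/2] with discriminant 305.
Ramification test: 61 | 305. The prime 61 ramifies in K.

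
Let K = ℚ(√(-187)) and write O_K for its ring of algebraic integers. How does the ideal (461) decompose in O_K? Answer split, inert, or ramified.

Since -187 ≡ 1 mod 4, the ring of integers is ℤ[(1+√-187)/2] with discriminant -187.
Since gcd(461, -187) = 1 the prime 461 does not ramify.
(-187/461) = 274^230 mod 461 = 460, giving Legendre symbol -1.
(-187/461) = -1, so 461 is inert.

inert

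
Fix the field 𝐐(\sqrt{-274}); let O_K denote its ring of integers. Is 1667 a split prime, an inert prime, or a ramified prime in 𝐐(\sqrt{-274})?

1667 remains inert

-274 mod 4 = 2, hence disc K = 4·(-274) = -1096 and O_K = ℤ[√-274].
1667 ∤ -1096, so 1667 is unramified.
Legendre symbol by Euler's criterion: (-274/1667) ≡ (-274)^833 ≡ 1666 (mod 1667), i.e. (-274/1667) = -1.
Legendre symbol -1 ⇒ 1667 is inert.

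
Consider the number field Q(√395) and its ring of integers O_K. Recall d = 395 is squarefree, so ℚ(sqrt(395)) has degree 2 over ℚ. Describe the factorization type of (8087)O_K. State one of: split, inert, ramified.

395 mod 4 = 3, hence disc K = 4·395 = 1580 and O_K = ℤ[√395].
disc(K) = 1580 is not divisible by 8087; 8087 is unramified.
Compute (395/8087) via Euler: 395^((8087-1)/2) mod 8087 = 8086, so (395/8087) = -1.
Legendre symbol -1 ⇒ 8087 is inert.

remains prime (inert)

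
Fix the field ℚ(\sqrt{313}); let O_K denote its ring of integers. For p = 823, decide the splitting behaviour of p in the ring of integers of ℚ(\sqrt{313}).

313 mod 4 = 1, hence disc K = 313 and O_K = ℤ[(1+√313)/2].
Since gcd(823, 313) = 1 the prime 823 does not ramify.
Compute (313/823) via Euler: 313^((823-1)/2) mod 823 = 1, so (313/823) = 1.
(313/823) = 1, so 823 splits.

split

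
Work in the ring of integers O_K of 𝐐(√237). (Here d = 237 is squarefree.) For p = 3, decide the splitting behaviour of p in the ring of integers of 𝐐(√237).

Since 237 ≡ 1 mod 4, the ring of integers is ℤ[(1+√237)/2] with discriminant 237.
3 divides disc(K) = 237, so 3 ramifies.

ramified — (3) = 𝔭²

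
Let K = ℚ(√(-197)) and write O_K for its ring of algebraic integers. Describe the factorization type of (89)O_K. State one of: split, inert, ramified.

inert

-197 mod 4 = 3, hence disc K = 4·(-197) = -788 and O_K = ℤ[√-197].
Since gcd(89, -788) = 1 the prime 89 does not ramify.
Compute (-197/89) via Euler: 70^((89-1)/2) mod 89 = 88, so (-197/89) = -1.
Legendre symbol -1 ⇒ 89 is inert.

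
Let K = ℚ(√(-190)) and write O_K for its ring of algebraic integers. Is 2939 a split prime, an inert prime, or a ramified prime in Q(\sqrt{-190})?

-190 mod 4 = 2, hence disc K = 4·(-190) = -760 and O_K = ℤ[√-190].
disc(K) = -760 is not divisible by 2939; 2939 is unramified.
(-190/2939) = 2749^1469 mod 2939 = 1, giving Legendre symbol 1.
Legendre symbol 1 ⇒ 2939 is split.

split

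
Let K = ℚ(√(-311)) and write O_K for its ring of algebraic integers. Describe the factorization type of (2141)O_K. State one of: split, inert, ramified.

-311 mod 4 = 1, hence disc K = -311 and O_K = ℤ[(1+√-311)/2].
disc(K) = -311 is not divisible by 2141; 2141 is unramified.
(-311/2141) = 1830^1070 mod 2141 = 2140, giving Legendre symbol -1.
d is a non-residue mod p, hence 2141 remains inert in O_K.

p is inert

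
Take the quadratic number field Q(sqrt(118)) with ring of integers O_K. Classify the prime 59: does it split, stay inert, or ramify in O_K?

118 mod 4 = 2, hence disc K = 4·118 = 472 and O_K = ℤ[√118].
disc(K) = 472 = 59·8, so p = 59 is ramified.

ramified — (59) = 𝔭²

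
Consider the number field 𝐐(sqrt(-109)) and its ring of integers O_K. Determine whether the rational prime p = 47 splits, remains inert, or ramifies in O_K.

p splits

d = -109 ≡ 3 (mod 4), so O_K = ℤ[√-109] and disc(K) = 4d = -436.
Since gcd(47, -436) = 1 the prime 47 does not ramify.
Legendre symbol by Euler's criterion: (-109/47) ≡ (-109)^23 ≡ 1 (mod 47), i.e. (-109/47) = 1.
Legendre symbol 1 ⇒ 47 is split.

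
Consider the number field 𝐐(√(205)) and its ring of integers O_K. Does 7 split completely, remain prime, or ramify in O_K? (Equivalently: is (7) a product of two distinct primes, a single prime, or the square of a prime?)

Since 205 ≡ 1 mod 4, the ring of integers is ℤ[(1+√205)/2] with discriminant 205.
7 ∤ 205, so 7 is unramified.
Compute (205/7) via Euler: 2^((7-1)/2) mod 7 = 1, so (205/7) = 1.
d is a quadratic residue mod p, hence 7 splits in O_K.

7 splits in O_K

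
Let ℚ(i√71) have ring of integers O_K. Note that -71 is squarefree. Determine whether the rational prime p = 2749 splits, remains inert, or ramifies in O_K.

2749 remains inert

-71 mod 4 = 1, hence disc K = -71 and O_K = ℤ[(1+√-71)/2].
Since gcd(2749, -71) = 1 the prime 2749 does not ramify.
Euler's criterion: (-71)^1374 mod 2749 = 2748. Thus (-71|2749) = -1.
(-71/2749) = -1, so 2749 is inert.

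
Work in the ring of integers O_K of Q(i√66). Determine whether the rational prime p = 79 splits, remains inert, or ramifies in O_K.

-66 mod 4 = 2, hence disc K = 4·(-66) = -264 and O_K = ℤ[√-66].
disc(K) = -264 is not divisible by 79; 79 is unramified.
Legendre symbol by Euler's criterion: (-66/79) ≡ (-66)^39 ≡ 1 (mod 79), i.e. (-66/79) = 1.
d is a quadratic residue mod p, hence 79 splits in O_K.

79 splits in O_K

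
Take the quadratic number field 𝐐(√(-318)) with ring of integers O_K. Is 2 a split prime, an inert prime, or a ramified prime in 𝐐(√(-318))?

ramified — (2) = 𝔭²

Since -318 ≢ 1 mod 4, the ring of integers is ℤ[√-318] with discriminant 4·(-318) = -1272.
2 divides disc(K) = -1272, so 2 ramifies.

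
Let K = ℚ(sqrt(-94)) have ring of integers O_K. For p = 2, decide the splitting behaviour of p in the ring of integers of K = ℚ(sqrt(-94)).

-94 mod 4 = 2, hence disc K = 4·(-94) = -376 and O_K = ℤ[√-94].
2 divides disc(K) = -376, so 2 ramifies.

2 is ramified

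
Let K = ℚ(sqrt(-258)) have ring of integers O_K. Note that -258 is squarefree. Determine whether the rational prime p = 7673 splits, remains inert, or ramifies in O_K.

split — (7673) = 𝔭₁𝔭₂ with 𝔭₁ ≠ 𝔭₂

d = -258 ≡ 2 (mod 4), so O_K = ℤ[√-258] and disc(K) = 4d = -1032.
7673 ∤ -1032, so 7673 is unramified.
Euler's criterion: (-258)^3836 mod 7673 = 1. Thus (-258|7673) = 1.
(-258/7673) = 1, so 7673 splits.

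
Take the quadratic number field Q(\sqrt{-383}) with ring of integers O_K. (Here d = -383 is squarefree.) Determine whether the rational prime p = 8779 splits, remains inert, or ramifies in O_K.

Since -383 ≡ 1 mod 4, the ring of integers is ℤ[(1+√-383)/2] with discriminant -383.
Since gcd(8779, -383) = 1 the prime 8779 does not ramify.
Legendre symbol by Euler's criterion: (-383/8779) ≡ (-383)^4389 ≡ 1 (mod 8779), i.e. (-383/8779) = 1.
d is a quadratic residue mod p, hence 8779 splits in O_K.

8779 splits in O_K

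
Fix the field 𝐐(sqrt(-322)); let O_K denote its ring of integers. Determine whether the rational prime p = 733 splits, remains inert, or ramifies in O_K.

-322 mod 4 = 2, hence disc K = 4·(-322) = -1288 and O_K = ℤ[√-322].
Since gcd(733, -1288) = 1 the prime 733 does not ramify.
Compute (-322/733) via Euler: 411^((733-1)/2) mod 733 = 732, so (-322/733) = -1.
(-322/733) = -1, so 733 is inert.

inert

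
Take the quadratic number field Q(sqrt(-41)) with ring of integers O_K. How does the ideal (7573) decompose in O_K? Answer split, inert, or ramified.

Since -41 ≢ 1 mod 4, the ring of integers is ℤ[√-41] with discriminant 4·(-41) = -164.
7573 ∤ -164, so 7573 is unramified.
Compute (-41/7573) via Euler: 7532^((7573-1)/2) mod 7573 = 7572, so (-41/7573) = -1.
d is a non-residue mod p, hence 7573 remains inert in O_K.

inert — (7573) stays prime in O_K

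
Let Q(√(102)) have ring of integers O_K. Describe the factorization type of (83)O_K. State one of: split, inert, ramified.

d = 102 ≡ 2 (mod 4), so O_K = ℤ[√102] and disc(K) = 4d = 408.
disc(K) = 408 is not divisible by 83; 83 is unramified.
Compute (102/83) via Euler: 19^((83-1)/2) mod 83 = 82, so (102/83) = -1.
(102/83) = -1, so 83 is inert.

p is inert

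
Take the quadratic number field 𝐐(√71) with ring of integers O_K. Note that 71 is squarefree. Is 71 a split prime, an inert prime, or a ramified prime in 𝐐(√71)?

p ramifies

Since 71 ≢ 1 mod 4, the ring of integers is ℤ[√71] with discriminant 4·71 = 284.
Ramification test: 71 | 284. The prime 71 ramifies in K.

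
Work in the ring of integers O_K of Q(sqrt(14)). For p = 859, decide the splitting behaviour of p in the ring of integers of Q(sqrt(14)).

14 mod 4 = 2, hence disc K = 4·14 = 56 and O_K = ℤ[√14].
859 ∤ 56, so 859 is unramified.
Legendre symbol by Euler's criterion: (14/859) ≡ 14^429 ≡ 858 (mod 859), i.e. (14/859) = -1.
Legendre symbol -1 ⇒ 859 is inert.

remains prime (inert)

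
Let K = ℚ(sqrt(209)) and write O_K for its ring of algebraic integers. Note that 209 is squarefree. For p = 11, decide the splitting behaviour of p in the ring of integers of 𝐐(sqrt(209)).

ramified — (11) = 𝔭²

d = 209 ≡ 1 (mod 4), so O_K = ℤ[(1+√209)/2] and disc(K) = d = 209.
disc(K) = 209 = 11·19, so p = 11 is ramified.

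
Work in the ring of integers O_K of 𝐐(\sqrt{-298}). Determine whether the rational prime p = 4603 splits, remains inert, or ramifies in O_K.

p splits

d = -298 ≡ 2 (mod 4), so O_K = ℤ[√-298] and disc(K) = 4d = -1192.
4603 ∤ -1192, so 4603 is unramified.
Euler's criterion: (-298)^2301 mod 4603 = 1. Thus (-298|4603) = 1.
(-298/4603) = 1, so 4603 splits.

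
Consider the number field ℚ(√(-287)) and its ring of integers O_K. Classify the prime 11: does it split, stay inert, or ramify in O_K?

inert

d = -287 ≡ 1 (mod 4), so O_K = ℤ[(1+√-287)/2] and disc(K) = d = -287.
Since gcd(11, -287) = 1 the prime 11 does not ramify.
Compute (-287/11) via Euler: 10^((11-1)/2) mod 11 = 10, so (-287/11) = -1.
Legendre symbol -1 ⇒ 11 is inert.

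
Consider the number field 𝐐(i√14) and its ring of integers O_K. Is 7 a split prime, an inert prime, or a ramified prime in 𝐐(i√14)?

-14 mod 4 = 2, hence disc K = 4·(-14) = -56 and O_K = ℤ[√-14].
disc(K) = -56 = 7·(-8), so p = 7 is ramified.

ramifies in O_K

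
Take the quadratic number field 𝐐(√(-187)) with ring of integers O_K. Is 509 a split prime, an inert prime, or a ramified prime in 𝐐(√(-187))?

-187 mod 4 = 1, hence disc K = -187 and O_K = ℤ[(1+√-187)/2].
509 ∤ -187, so 509 is unramified.
Legendre symbol by Euler's criterion: (-187/509) ≡ (-187)^254 ≡ 1 (mod 509), i.e. (-187/509) = 1.
Legendre symbol 1 ⇒ 509 is split.

split — (509) = 𝔭₁𝔭₂ with 𝔭₁ ≠ 𝔭₂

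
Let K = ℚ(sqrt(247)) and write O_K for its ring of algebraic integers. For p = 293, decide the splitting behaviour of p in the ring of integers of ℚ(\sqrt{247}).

247 mod 4 = 3, hence disc K = 4·247 = 988 and O_K = ℤ[√247].
Since gcd(293, 988) = 1 the prime 293 does not ramify.
(247/293) = 247^146 mod 293 = 1, giving Legendre symbol 1.
d is a quadratic residue mod p, hence 293 splits in O_K.

split — (293) = 𝔭₁𝔭₂ with 𝔭₁ ≠ 𝔭₂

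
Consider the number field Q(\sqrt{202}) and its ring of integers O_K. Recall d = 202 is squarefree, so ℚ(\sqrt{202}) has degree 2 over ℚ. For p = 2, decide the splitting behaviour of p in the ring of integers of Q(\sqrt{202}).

202 mod 4 = 2, hence disc K = 4·202 = 808 and O_K = ℤ[√202].
2 divides disc(K) = 808, so 2 ramifies.

ramified — (2) = 𝔭²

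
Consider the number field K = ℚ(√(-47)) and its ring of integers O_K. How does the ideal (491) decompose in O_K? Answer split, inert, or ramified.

Since -47 ≡ 1 mod 4, the ring of integers is ℤ[(1+√-47)/2] with discriminant -47.
Since gcd(491, -47) = 1 the prime 491 does not ramify.
Euler's criterion: (-47)^245 mod 491 = 1. Thus (-47|491) = 1.
d is a quadratic residue mod p, hence 491 splits in O_K.

split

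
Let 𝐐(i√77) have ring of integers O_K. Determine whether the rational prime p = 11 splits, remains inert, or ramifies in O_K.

-77 mod 4 = 3, hence disc K = 4·(-77) = -308 and O_K = ℤ[√-77].
Ramification test: 11 | -308. The prime 11 ramifies in K.

p ramifies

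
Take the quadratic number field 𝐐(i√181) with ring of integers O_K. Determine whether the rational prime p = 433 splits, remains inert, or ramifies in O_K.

-181 mod 4 = 3, hence disc K = 4·(-181) = -724 and O_K = ℤ[√-181].
disc(K) = -724 is not divisible by 433; 433 is unramified.
Compute (-181/433) via Euler: 252^((433-1)/2) mod 433 = 432, so (-181/433) = -1.
Legendre symbol -1 ⇒ 433 is inert.

inert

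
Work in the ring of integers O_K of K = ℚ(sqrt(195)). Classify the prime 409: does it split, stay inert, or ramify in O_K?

remains prime (inert)

Since 195 ≢ 1 mod 4, the ring of integers is ℤ[√195] with discriminant 4·195 = 780.
disc(K) = 780 is not divisible by 409; 409 is unramified.
Compute (195/409) via Euler: 195^((409-1)/2) mod 409 = 408, so (195/409) = -1.
(195/409) = -1, so 409 is inert.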